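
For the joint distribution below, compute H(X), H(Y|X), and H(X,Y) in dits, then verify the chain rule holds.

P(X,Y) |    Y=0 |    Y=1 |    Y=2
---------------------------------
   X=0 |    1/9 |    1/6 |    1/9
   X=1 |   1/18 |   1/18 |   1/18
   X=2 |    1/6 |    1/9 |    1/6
H(X,Y) = 0.9164, H(X) = 0.4457, H(Y|X) = 0.4706 (all in dits)

Chain rule: H(X,Y) = H(X) + H(Y|X)

Left side — joint entropy directly:
H(X,Y) = -Σ p(x,y) log p(x,y) = 0.9164 dits

Right side — compute H(Y|X) from the conditional distributions:
P(X) = (7/18, 1/6, 4/9), so H(X) = 0.4457 dits
H(Y|X) = Σ_x P(X=x) · H(Y|X=x):
  P(Y|X=0) = (2/7, 3/7, 2/7), H(Y|X=0) = 0.4686, weight P(X=0) = 7/18
  P(Y|X=1) = (1/3, 1/3, 1/3), H(Y|X=1) = 0.4771, weight P(X=1) = 1/6
  P(Y|X=2) = (3/8, 1/4, 3/8), H(Y|X=2) = 0.4700, weight P(X=2) = 4/9
H(Y|X) = 0.4706 dits

H(X) + H(Y|X) = 0.4457 + 0.4706 = 0.9164 dits

Both sides equal 0.9164 dits. ✓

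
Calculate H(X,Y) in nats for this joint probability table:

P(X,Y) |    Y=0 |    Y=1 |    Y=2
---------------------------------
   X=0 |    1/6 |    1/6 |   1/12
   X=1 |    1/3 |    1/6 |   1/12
1.6762 nats

Joint entropy is H(X,Y) = -Σ_{x,y} p(x,y) log p(x,y).

Summing over all non-zero entries:
H(X,Y) = -[1/6·log_e(1/6) + 1/6·log_e(1/6) + 1/12·log_e(1/12) + 1/3·log_e(1/3) + 1/6·log_e(1/6) + 1/12·log_e(1/12)]
H(X,Y) = 1.6762 nats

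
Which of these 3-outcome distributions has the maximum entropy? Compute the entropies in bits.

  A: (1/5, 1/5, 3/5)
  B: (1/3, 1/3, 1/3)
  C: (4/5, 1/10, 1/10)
B

For a discrete distribution over n outcomes, entropy is maximized by the uniform distribution.

Computing entropies:
H(A) = 1.3710 bits
H(B) = 1.5850 bits
H(C) = 0.9219 bits

The uniform distribution (where all probabilities equal 1/3) achieves the maximum entropy of log_2(3) = 1.5850 bits.

Distribution B has the highest entropy.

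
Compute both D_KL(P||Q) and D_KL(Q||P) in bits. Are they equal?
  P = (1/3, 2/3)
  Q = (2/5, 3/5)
D_KL(P||Q) = 0.0137, D_KL(Q||P) = 0.0140

KL divergence is not symmetric: D_KL(P||Q) ≠ D_KL(Q||P) in general.

D_KL(P||Q) = 0.0137 bits
D_KL(Q||P) = 0.0140 bits

No, they are not equal!

This asymmetry is why KL divergence is not a true distance metric.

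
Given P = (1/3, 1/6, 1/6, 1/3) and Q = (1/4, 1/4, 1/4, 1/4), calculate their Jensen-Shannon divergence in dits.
0.0062 dits

Jensen-Shannon divergence is:
JSD(P||Q) = 0.5 × D_KL(P||M) + 0.5 × D_KL(Q||M)
where M = 0.5 × (P + Q) is the mixture distribution.

M = 0.5 × (1/3, 1/6, 1/6, 1/3) + 0.5 × (1/4, 1/4, 1/4, 1/4) = (7/24, 5/24, 5/24, 7/24)

D_KL(P||M) = 0.0064 dits
D_KL(Q||M) = 0.0061 dits

JSD(P||Q) = 0.5 × 0.0064 + 0.5 × 0.0061 = 0.0062 dits

Unlike KL divergence, JSD is symmetric and bounded: 0 ≤ JSD ≤ log(2).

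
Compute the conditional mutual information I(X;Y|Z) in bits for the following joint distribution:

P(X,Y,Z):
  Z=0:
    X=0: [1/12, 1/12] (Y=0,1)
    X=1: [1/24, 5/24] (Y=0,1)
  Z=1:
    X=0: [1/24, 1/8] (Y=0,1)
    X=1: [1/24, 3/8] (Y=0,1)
0.0525 bits

Conditional mutual information: I(X;Y|Z) = H(X|Z) + H(Y|Z) - H(X,Y|Z)

H(Z) = 0.9799
H(X,Z) = 1.8879 → H(X|Z) = 0.9080
H(Y,Z) = 1.6922 → H(Y|Z) = 0.7123
H(X,Y,Z) = 2.5477 → H(X,Y|Z) = 1.5678

I(X;Y|Z) = 0.9080 + 0.7123 - 1.5678 = 0.0525 bits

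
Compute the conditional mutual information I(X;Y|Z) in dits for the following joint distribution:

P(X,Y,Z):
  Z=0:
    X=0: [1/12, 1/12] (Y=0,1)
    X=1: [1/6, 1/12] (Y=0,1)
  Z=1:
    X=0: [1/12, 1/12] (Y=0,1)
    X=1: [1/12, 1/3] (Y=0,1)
0.0133 dits

Conditional mutual information: I(X;Y|Z) = H(X|Z) + H(Y|Z) - H(X,Y|Z)

H(Z) = 0.2950
H(X,Z) = 0.5683 → H(X|Z) = 0.2734
H(Y,Z) = 0.5683 → H(Y|Z) = 0.2734
H(X,Y,Z) = 0.8283 → H(X,Y|Z) = 0.5334

I(X;Y|Z) = 0.2734 + 0.2734 - 0.5334 = 0.0133 dits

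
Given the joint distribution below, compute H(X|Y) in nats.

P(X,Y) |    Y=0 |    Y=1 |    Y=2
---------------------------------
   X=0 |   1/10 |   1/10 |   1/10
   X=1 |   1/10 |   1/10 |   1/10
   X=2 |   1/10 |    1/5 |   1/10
1.0751 nats

Using the chain rule: H(X|Y) = H(X,Y) - H(Y)

First, compute H(X,Y) = 2.1640 nats

Marginal P(Y) = (3/10, 2/5, 3/10)
H(Y) = 1.0889 nats

H(X|Y) = H(X,Y) - H(Y) = 2.1640 - 1.0889 = 1.0751 nats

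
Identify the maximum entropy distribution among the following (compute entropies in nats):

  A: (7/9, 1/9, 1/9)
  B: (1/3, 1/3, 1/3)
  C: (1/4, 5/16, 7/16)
B

For a discrete distribution over n outcomes, entropy is maximized by the uniform distribution.

Computing entropies:
H(A) = 0.6837 nats
H(B) = 1.0986 nats
H(C) = 1.0717 nats

The uniform distribution (where all probabilities equal 1/3) achieves the maximum entropy of log_e(3) = 1.0986 nats.

Distribution B has the highest entropy.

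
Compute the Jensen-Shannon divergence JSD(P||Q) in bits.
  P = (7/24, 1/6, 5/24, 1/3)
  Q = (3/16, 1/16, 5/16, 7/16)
0.0386 bits

Jensen-Shannon divergence is:
JSD(P||Q) = 0.5 × D_KL(P||M) + 0.5 × D_KL(Q||M)
where M = 0.5 × (P + Q) is the mixture distribution.

M = 0.5 × (7/24, 1/6, 5/24, 1/3) + 0.5 × (3/16, 1/16, 5/16, 7/16) = (0.239583, 0.114583, 0.260417, 0.385417)

D_KL(P||M) = 0.0360 bits
D_KL(Q||M) = 0.0412 bits

JSD(P||Q) = 0.5 × 0.0360 + 0.5 × 0.0412 = 0.0386 bits

Unlike KL divergence, JSD is symmetric and bounded: 0 ≤ JSD ≤ log(2).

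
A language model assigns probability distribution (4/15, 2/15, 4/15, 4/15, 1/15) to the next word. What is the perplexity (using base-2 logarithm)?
4.5113

Perplexity is 2^H (or exp(H) for natural log).

First, H = -Σ p log p = 2.1736 bits
Perplexity = 2^2.1736 = 4.5113

Interpretation: The model's uncertainty is equivalent to choosing uniformly among 4.5 options.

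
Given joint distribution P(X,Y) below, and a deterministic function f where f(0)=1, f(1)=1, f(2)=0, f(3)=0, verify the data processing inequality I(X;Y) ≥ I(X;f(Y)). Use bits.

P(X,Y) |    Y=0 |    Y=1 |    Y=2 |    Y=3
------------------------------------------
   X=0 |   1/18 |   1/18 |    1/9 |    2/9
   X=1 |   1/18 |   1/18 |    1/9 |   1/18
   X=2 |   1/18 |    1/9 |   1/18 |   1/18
I(X;Y) = 0.1092, I(X;f(Y)) = 0.0641, inequality holds: 0.1092 ≥ 0.0641

Data Processing Inequality: For any Markov chain X → Y → Z, we have I(X;Y) ≥ I(X;Z).

Here Z = f(Y) is a deterministic function of Y, forming X → Y → Z.

Original I(X;Y) = 0.1092 bits

After applying f:
P(X,Z) where Z=f(Y):
- P(X,Z=0) = P(X,Y=2) + P(X,Y=3)
- P(X,Z=1) = P(X,Y=0) + P(X,Y=1)

I(X;Z) = I(X;f(Y)) = 0.0641 bits

Verification: 0.1092 ≥ 0.0641 ✓

Information cannot be created by processing; the function f can only lose information about X.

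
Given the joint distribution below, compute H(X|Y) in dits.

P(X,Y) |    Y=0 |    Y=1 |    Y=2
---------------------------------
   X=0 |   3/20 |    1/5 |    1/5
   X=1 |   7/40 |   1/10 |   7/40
0.2929 dits

Using the chain rule: H(X|Y) = H(X,Y) - H(Y)

First, compute H(X,Y) = 0.7681 dits

Marginal P(Y) = (13/40, 3/10, 3/8)
H(Y) = 0.4752 dits

H(X|Y) = H(X,Y) - H(Y) = 0.7681 - 0.4752 = 0.2929 dits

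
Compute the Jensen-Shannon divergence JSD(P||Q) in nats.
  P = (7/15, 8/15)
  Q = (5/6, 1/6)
0.0767 nats

Jensen-Shannon divergence is:
JSD(P||Q) = 0.5 × D_KL(P||M) + 0.5 × D_KL(Q||M)
where M = 0.5 × (P + Q) is the mixture distribution.

M = 0.5 × (7/15, 8/15) + 0.5 × (5/6, 1/6) = (13/20, 7/20)

D_KL(P||M) = 0.0700 nats
D_KL(Q||M) = 0.0834 nats

JSD(P||Q) = 0.5 × 0.0700 + 0.5 × 0.0834 = 0.0767 nats

Unlike KL divergence, JSD is symmetric and bounded: 0 ≤ JSD ≤ log(2).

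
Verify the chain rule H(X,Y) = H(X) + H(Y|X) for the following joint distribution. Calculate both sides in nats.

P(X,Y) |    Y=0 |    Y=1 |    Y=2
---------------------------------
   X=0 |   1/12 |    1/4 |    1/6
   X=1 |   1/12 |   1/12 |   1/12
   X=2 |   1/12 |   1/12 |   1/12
H(X,Y) = 2.0947, H(X) = 1.0397, H(Y|X) = 1.0550 (all in nats)

Chain rule: H(X,Y) = H(X) + H(Y|X)

Left side — joint entropy directly:
H(X,Y) = -Σ p(x,y) log p(x,y) = 2.0947 nats

Right side — compute H(Y|X) from the conditional distributions:
P(X) = (1/2, 1/4, 1/4), so H(X) = 1.0397 nats
H(Y|X) = Σ_x P(X=x) · H(Y|X=x):
  P(Y|X=0) = (1/6, 1/2, 1/3), H(Y|X=0) = 1.0114, weight P(X=0) = 1/2
  P(Y|X=1) = (1/3, 1/3, 1/3), H(Y|X=1) = 1.0986, weight P(X=1) = 1/4
  P(Y|X=2) = (1/3, 1/3, 1/3), H(Y|X=2) = 1.0986, weight P(X=2) = 1/4
H(Y|X) = 1.0550 nats

H(X) + H(Y|X) = 1.0397 + 1.0550 = 2.0947 nats

Both sides equal 2.0947 nats. ✓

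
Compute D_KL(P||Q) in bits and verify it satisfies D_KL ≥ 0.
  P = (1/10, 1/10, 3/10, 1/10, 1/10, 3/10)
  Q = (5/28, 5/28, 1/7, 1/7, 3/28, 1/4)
0.1713 bits

KL divergence satisfies the Gibbs inequality: D_KL(P||Q) ≥ 0 for all distributions P, Q.

D_KL(P||Q) = Σ p(x) log(p(x)/q(x))
Term by term:
  x=0: 1/10 × log_2[(1/10)/(5/28)] = -0.0837
  x=1: 1/10 × log_2[(1/10)/(5/28)] = -0.0837
  x=2: 3/10 × log_2[(3/10)/(1/7)] = 0.3211
  x=3: 1/10 × log_2[(1/10)/(1/7)] = -0.0515
  x=4: 1/10 × log_2[(1/10)/(3/28)] = -0.0100
  x=5: 3/10 × log_2[(3/10)/(1/4)] = 0.0789
D_KL(P||Q) = 0.1713 bits

D_KL(P||Q) = 0.1713 ≥ 0 ✓

This non-negativity is a fundamental property: relative entropy cannot be negative because it measures how different Q is from P.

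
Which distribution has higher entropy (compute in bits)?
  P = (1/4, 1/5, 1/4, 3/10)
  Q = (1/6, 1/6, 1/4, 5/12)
P

Computing entropies in bits:
H(P) = 1.9855
H(Q) = 1.8879

Distribution P has higher entropy.

Intuition: The distribution closer to uniform (more spread out) has higher entropy.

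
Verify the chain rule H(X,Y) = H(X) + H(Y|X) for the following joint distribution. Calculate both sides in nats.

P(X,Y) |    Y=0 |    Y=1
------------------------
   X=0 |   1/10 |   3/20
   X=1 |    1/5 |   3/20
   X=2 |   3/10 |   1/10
H(X,Y) = 1.7127, H(X) = 1.0805, H(Y|X) = 0.6322 (all in nats)

Chain rule: H(X,Y) = H(X) + H(Y|X)

Left side — joint entropy directly:
H(X,Y) = -Σ p(x,y) log p(x,y) = 1.7127 nats

Right side — compute H(Y|X) from the conditional distributions:
P(X) = (1/4, 7/20, 2/5), so H(X) = 1.0805 nats
H(Y|X) = Σ_x P(X=x) · H(Y|X=x):
  P(Y|X=0) = (2/5, 3/5), H(Y|X=0) = 0.6730, weight P(X=0) = 1/4
  P(Y|X=1) = (4/7, 3/7), H(Y|X=1) = 0.6829, weight P(X=1) = 7/20
  P(Y|X=2) = (3/4, 1/4), H(Y|X=2) = 0.5623, weight P(X=2) = 2/5
H(Y|X) = 0.6322 nats

H(X) + H(Y|X) = 1.0805 + 0.6322 = 1.7127 nats

Both sides equal 1.7127 nats. ✓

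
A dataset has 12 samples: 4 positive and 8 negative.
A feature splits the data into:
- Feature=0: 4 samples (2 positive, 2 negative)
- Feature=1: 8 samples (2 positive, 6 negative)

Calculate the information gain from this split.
0.0441 bits

Information Gain = H(Y) - H(Y|Feature)

Before split:
P(positive) = 4/12 = 0.3333
H(Y) = 0.9183 bits

After split:
Feature=0: H = 1.0000 bits (weight = 4/12)
Feature=1: H = 0.8113 bits (weight = 8/12)
H(Y|Feature) = (4/12)×1.0000 + (8/12)×0.8113 = 0.8742 bits

Information Gain = 0.9183 - 0.8742 = 0.0441 bits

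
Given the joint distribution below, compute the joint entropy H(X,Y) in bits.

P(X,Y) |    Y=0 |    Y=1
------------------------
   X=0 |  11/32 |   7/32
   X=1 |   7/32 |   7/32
1.9685 bits

Joint entropy is H(X,Y) = -Σ_{x,y} p(x,y) log p(x,y).

Summing over all non-zero entries:
H(X,Y) = -[11/32·log_2(11/32) + 7/32·log_2(7/32) + 7/32·log_2(7/32) + 7/32·log_2(7/32)]
H(X,Y) = 1.9685 bits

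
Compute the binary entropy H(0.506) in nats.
0.6931 nats

The binary entropy function is:
H(p) = -p log(p) - (1-p) log(1-p)

H(0.506) = -0.506 × log_e(0.506) - 0.494 × log_e(0.494)
H(0.506) = 0.6931 nats

Note: Binary entropy is maximized at p=0.5 (H=1 bit) and minimized at p=0 or p=1 (H=0).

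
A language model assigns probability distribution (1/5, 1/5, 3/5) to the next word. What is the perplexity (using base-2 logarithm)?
2.5864

Perplexity is 2^H (or exp(H) for natural log).

First, H = -Σ p log p = 1.3710 bits
Perplexity = 2^1.3710 = 2.5864

Interpretation: The model's uncertainty is equivalent to choosing uniformly among 2.6 options.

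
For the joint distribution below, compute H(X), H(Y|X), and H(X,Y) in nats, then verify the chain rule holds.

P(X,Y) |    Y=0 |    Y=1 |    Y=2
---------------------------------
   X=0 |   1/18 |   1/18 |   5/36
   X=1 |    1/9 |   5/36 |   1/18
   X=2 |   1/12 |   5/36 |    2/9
H(X,Y) = 2.0897, H(X) = 1.0693, H(Y|X) = 1.0205 (all in nats)

Chain rule: H(X,Y) = H(X) + H(Y|X)

Left side — joint entropy directly:
H(X,Y) = -Σ p(x,y) log p(x,y) = 2.0897 nats

Right side — compute H(Y|X) from the conditional distributions:
P(X) = (1/4, 11/36, 4/9), so H(X) = 1.0693 nats
H(Y|X) = Σ_x P(X=x) · H(Y|X=x):
  P(Y|X=0) = (2/9, 2/9, 5/9), H(Y|X=0) = 0.9950, weight P(X=0) = 1/4
  P(Y|X=1) = (4/11, 5/11, 2/11), H(Y|X=1) = 1.0362, weight P(X=1) = 11/36
  P(Y|X=2) = (3/16, 5/16, 1/2), H(Y|X=2) = 1.0239, weight P(X=2) = 4/9
H(Y|X) = 1.0205 nats

H(X) + H(Y|X) = 1.0693 + 1.0205 = 2.0897 nats

Both sides equal 2.0897 nats. ✓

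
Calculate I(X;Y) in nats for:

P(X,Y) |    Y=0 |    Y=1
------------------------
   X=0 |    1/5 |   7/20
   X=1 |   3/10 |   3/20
0.0462 nats

Mutual information: I(X;Y) = H(X) + H(Y) - H(X,Y)

Marginals:
P(X) = (11/20, 9/20), H(X) = 0.6881 nats
P(Y) = (1/2, 1/2), H(Y) = 0.6931 nats

Joint entropy: H(X,Y) = 1.3351 nats

I(X;Y) = 0.6881 + 0.6931 - 1.3351 = 0.0462 nats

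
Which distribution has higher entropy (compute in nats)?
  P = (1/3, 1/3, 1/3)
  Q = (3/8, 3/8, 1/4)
P

Computing entropies in nats:
H(P) = 1.0986
H(Q) = 1.0822

Distribution P has higher entropy.

Intuition: The distribution closer to uniform (more spread out) has higher entropy.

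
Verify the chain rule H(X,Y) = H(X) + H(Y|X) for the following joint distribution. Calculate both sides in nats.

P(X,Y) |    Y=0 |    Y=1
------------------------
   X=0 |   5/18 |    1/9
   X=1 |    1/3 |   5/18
H(X,Y) = 1.3220, H(X) = 0.6682, H(Y|X) = 0.6537 (all in nats)

Chain rule: H(X,Y) = H(X) + H(Y|X)

Left side — joint entropy directly:
H(X,Y) = -Σ p(x,y) log p(x,y) = 1.3220 nats

Right side — compute H(Y|X) from the conditional distributions:
P(X) = (7/18, 11/18), so H(X) = 0.6682 nats
H(Y|X) = Σ_x P(X=x) · H(Y|X=x):
  P(Y|X=0) = (5/7, 2/7), H(Y|X=0) = 0.5983, weight P(X=0) = 7/18
  P(Y|X=1) = (6/11, 5/11), H(Y|X=1) = 0.6890, weight P(X=1) = 11/18
H(Y|X) = 0.6537 nats

H(X) + H(Y|X) = 0.6682 + 0.6537 = 1.3220 nats

Both sides equal 1.3220 nats. ✓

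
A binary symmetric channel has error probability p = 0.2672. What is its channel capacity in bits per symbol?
0.1626 bits

For a binary symmetric channel (BSC) with error probability p:
Capacity C = 1 - H(p) bits per symbol

where H(p) = -p log₂(p) - (1-p) log₂(1-p) is the binary entropy function.

H(0.2672) = 0.8374 bits
C = 1 - 0.8374 = 0.1626 bits per symbol

This means we can reliably transmit up to 0.1626 bits of information per channel use.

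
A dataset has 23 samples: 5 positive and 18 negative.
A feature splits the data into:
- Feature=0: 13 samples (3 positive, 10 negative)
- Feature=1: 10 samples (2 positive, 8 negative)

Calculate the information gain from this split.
0.0010 bits

Information Gain = H(Y) - H(Y|Feature)

Before split:
P(positive) = 5/23 = 0.2174
H(Y) = 0.7554 bits

After split:
Feature=0: H = 0.7793 bits (weight = 13/23)
Feature=1: H = 0.7219 bits (weight = 10/23)
H(Y|Feature) = (13/23)×0.7793 + (10/23)×0.7219 = 0.7544 bits

Information Gain = 0.7554 - 0.7544 = 0.0010 bits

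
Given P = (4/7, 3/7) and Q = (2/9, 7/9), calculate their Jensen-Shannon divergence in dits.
0.0284 dits

Jensen-Shannon divergence is:
JSD(P||Q) = 0.5 × D_KL(P||M) + 0.5 × D_KL(Q||M)
where M = 0.5 × (P + Q) is the mixture distribution.

M = 0.5 × (4/7, 3/7) + 0.5 × (2/9, 7/9) = (0.396825, 0.603175)

D_KL(P||M) = 0.0269 dits
D_KL(Q||M) = 0.0299 dits

JSD(P||Q) = 0.5 × 0.0269 + 0.5 × 0.0299 = 0.0284 dits

Unlike KL divergence, JSD is symmetric and bounded: 0 ≤ JSD ≤ log(2).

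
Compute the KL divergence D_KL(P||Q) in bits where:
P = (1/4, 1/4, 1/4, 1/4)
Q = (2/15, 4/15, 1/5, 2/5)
0.1144 bits

KL divergence: D_KL(P||Q) = Σ p(x) log(p(x)/q(x))

Computing term by term:
  x=0: 1/4 × log_2[(1/4)/(2/15)] = 1/4 × 0.9069 = 0.2267
  x=1: 1/4 × log_2[(1/4)/(4/15)] = 1/4 × -0.0931 = -0.0233
  x=2: 1/4 × log_2[(1/4)/(1/5)] = 1/4 × 0.3219 = 0.0805
  x=3: 1/4 × log_2[(1/4)/(2/5)] = 1/4 × -0.6781 = -0.1695

D_KL(P||Q) = 0.1144 bits

Note: KL divergence is always non-negative and equals 0 iff P = Q.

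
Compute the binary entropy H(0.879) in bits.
0.5322 bits

The binary entropy function is:
H(p) = -p log(p) - (1-p) log(1-p)

H(0.879) = -0.879 × log_2(0.879) - 0.121 × log_2(0.121)
H(0.879) = 0.5322 bits

Note: Binary entropy is maximized at p=0.5 (H=1 bit) and minimized at p=0 or p=1 (H=0).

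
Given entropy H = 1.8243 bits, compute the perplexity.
3.5414

Perplexity is 2^H (or exp(H) for natural log).

H = 1.8243 bits
Perplexity = 2^1.8243 = 3.5414

Interpretation: The model's uncertainty is equivalent to choosing uniformly among 3.5 options.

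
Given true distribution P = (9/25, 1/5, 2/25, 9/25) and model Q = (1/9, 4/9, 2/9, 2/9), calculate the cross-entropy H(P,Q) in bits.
2.3299 bits

Cross-entropy: H(P,Q) = -Σ p(x) log q(x)

Alternatively: H(P,Q) = H(P) + D_KL(P||Q)
H(P) = 1.8171 bits
D_KL(P||Q) = 0.5128 bits

H(P,Q) = 1.8171 + 0.5128 = 2.3299 bits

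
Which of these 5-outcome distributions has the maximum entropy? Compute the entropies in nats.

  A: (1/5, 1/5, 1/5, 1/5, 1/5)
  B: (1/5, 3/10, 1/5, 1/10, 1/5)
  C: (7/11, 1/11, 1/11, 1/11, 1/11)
A

For a discrete distribution over n outcomes, entropy is maximized by the uniform distribution.

Computing entropies:
H(A) = 1.6094 nats
H(B) = 1.5571 nats
H(C) = 1.1596 nats

The uniform distribution (where all probabilities equal 1/5) achieves the maximum entropy of log_e(5) = 1.6094 nats.

Distribution A has the highest entropy.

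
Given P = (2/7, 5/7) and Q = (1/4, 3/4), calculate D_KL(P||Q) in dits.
0.0014 dits

KL divergence: D_KL(P||Q) = Σ p(x) log(p(x)/q(x))

Computing term by term:
  x=0: 2/7 × log_10[(2/7)/(1/4)] = 2/7 × 0.0580 = 0.0166
  x=1: 5/7 × log_10[(5/7)/(3/4)] = 5/7 × -0.0212 = -0.0151

D_KL(P||Q) = 0.0014 dits

Note: KL divergence is always non-negative and equals 0 iff P = Q.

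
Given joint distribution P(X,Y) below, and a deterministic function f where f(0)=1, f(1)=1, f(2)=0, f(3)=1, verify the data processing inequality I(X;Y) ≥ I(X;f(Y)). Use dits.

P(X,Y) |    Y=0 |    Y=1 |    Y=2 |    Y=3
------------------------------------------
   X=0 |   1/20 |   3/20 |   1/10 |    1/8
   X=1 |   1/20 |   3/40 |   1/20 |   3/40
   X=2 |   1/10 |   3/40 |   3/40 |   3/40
I(X;Y) = 0.0102, I(X;f(Y)) = 0.0003, inequality holds: 0.0102 ≥ 0.0003

Data Processing Inequality: For any Markov chain X → Y → Z, we have I(X;Y) ≥ I(X;Z).

Here Z = f(Y) is a deterministic function of Y, forming X → Y → Z.

Original I(X;Y) = 0.0102 dits

After applying f:
P(X,Z) where Z=f(Y):
- P(X,Z=0) = P(X,Y=2)
- P(X,Z=1) = P(X,Y=0) + P(X,Y=1) + P(X,Y=3)

I(X;Z) = I(X;f(Y)) = 0.0003 dits

Verification: 0.0102 ≥ 0.0003 ✓

Information cannot be created by processing; the function f can only lose information about X.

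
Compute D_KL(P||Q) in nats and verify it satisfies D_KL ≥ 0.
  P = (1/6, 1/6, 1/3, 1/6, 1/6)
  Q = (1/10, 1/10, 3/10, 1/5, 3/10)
0.0770 nats

KL divergence satisfies the Gibbs inequality: D_KL(P||Q) ≥ 0 for all distributions P, Q.

D_KL(P||Q) = Σ p(x) log(p(x)/q(x))
Term by term:
  x=0: 1/6 × log_e[(1/6)/(1/10)] = 0.0851
  x=1: 1/6 × log_e[(1/6)/(1/10)] = 0.0851
  x=2: 1/3 × log_e[(1/3)/(3/10)] = 0.0351
  x=3: 1/6 × log_e[(1/6)/(1/5)] = -0.0304
  x=4: 1/6 × log_e[(1/6)/(3/10)] = -0.0980
D_KL(P||Q) = 0.0770 nats

D_KL(P||Q) = 0.0770 ≥ 0 ✓

This non-negativity is a fundamental property: relative entropy cannot be negative because it measures how different Q is from P.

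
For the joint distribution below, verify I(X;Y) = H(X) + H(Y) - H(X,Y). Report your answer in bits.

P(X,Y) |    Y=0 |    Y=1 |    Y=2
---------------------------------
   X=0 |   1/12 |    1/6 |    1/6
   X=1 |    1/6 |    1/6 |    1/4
I(X;Y) = 0.0124 bits

Mutual information has multiple equivalent forms:
- I(X;Y) = H(X) - H(X|Y)
- I(X;Y) = H(Y) - H(Y|X)
- I(X;Y) = H(X) + H(Y) - H(X,Y)

Computing all quantities:
H(X) = 0.9799, H(Y) = 1.5546, H(X,Y) = 2.5221
H(X|Y) = 0.9675, H(Y|X) = 1.5422

Verification:
H(X) - H(X|Y) = 0.9799 - 0.9675 = 0.0124
H(Y) - H(Y|X) = 1.5546 - 1.5422 = 0.0124
H(X) + H(Y) - H(X,Y) = 0.9799 + 1.5546 - 2.5221 = 0.0124

All forms give I(X;Y) = 0.0124 bits. ✓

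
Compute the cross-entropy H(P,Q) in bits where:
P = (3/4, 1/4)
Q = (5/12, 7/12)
1.1417 bits

Cross-entropy: H(P,Q) = -Σ p(x) log q(x)

Alternatively: H(P,Q) = H(P) + D_KL(P||Q)
H(P) = 0.8113 bits
D_KL(P||Q) = 0.3304 bits

H(P,Q) = 0.8113 + 0.3304 = 1.1417 bits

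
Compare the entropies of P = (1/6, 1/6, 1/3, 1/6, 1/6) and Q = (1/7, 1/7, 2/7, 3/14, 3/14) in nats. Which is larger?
Q

Computing entropies in nats:
H(P) = 1.5607
H(Q) = 1.5741

Distribution Q has higher entropy.

Intuition: The distribution closer to uniform (more spread out) has higher entropy.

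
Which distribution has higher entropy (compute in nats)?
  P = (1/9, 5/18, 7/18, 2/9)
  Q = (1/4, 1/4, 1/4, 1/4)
Q

Computing entropies in nats:
H(P) = 1.3015
H(Q) = 1.3863

Distribution Q has higher entropy.

Intuition: The distribution closer to uniform (more spread out) has higher entropy.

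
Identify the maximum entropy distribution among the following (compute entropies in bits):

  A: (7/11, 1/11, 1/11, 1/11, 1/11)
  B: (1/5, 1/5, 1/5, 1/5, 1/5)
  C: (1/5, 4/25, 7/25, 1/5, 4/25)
B

For a discrete distribution over n outcomes, entropy is maximized by the uniform distribution.

Computing entropies:
H(A) = 1.6729 bits
H(B) = 2.3219 bits
H(C) = 2.2890 bits

The uniform distribution (where all probabilities equal 1/5) achieves the maximum entropy of log_2(5) = 2.3219 bits.

Distribution B has the highest entropy.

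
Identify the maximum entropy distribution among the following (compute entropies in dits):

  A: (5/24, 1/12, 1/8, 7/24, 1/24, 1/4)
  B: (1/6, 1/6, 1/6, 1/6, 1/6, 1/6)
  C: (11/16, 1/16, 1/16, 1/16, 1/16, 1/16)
B

For a discrete distribution over n outcomes, entropy is maximized by the uniform distribution.

Computing entropies:
H(A) = 0.7088 dits
H(B) = 0.7782 dits
H(C) = 0.4882 dits

The uniform distribution (where all probabilities equal 1/6) achieves the maximum entropy of log_10(6) = 0.7782 dits.

Distribution B has the highest entropy.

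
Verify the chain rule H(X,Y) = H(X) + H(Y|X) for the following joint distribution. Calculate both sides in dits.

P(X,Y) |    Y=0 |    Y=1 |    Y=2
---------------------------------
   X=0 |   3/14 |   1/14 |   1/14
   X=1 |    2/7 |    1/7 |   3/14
H(X,Y) = 0.7266, H(X) = 0.2831, H(Y|X) = 0.4436 (all in dits)

Chain rule: H(X,Y) = H(X) + H(Y|X)

Left side — joint entropy directly:
H(X,Y) = -Σ p(x,y) log p(x,y) = 0.7266 dits

Right side — compute H(Y|X) from the conditional distributions:
P(X) = (5/14, 9/14), so H(X) = 0.2831 dits
H(Y|X) = Σ_x P(X=x) · H(Y|X=x):
  P(Y|X=0) = (3/5, 1/5, 1/5), H(Y|X=0) = 0.4127, weight P(X=0) = 5/14
  P(Y|X=1) = (4/9, 2/9, 1/3), H(Y|X=1) = 0.4607, weight P(X=1) = 9/14
H(Y|X) = 0.4436 dits

H(X) + H(Y|X) = 0.2831 + 0.4436 = 0.7266 dits

Both sides equal 0.7266 dits. ✓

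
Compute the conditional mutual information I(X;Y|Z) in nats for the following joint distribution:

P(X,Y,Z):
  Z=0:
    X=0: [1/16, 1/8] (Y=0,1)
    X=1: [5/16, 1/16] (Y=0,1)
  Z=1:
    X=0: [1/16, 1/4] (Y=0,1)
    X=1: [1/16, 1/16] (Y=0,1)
0.0885 nats

Conditional mutual information: I(X;Y|Z) = H(X|Z) + H(Y|Z) - H(X,Y|Z)

H(Z) = 0.6853
H(X,Z) = 1.3051 → H(X|Z) = 0.6198
H(Y,Z) = 1.3051 → H(Y|Z) = 0.6198
H(X,Y,Z) = 1.8364 → H(X,Y|Z) = 1.1511

I(X;Y|Z) = 0.6198 + 0.6198 - 1.1511 = 0.0885 nats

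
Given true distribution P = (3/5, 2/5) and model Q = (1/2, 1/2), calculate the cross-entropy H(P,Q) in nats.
0.6931 nats

Cross-entropy: H(P,Q) = -Σ p(x) log q(x)

Alternatively: H(P,Q) = H(P) + D_KL(P||Q)
H(P) = 0.6730 nats
D_KL(P||Q) = 0.0201 nats

H(P,Q) = 0.6730 + 0.0201 = 0.6931 nats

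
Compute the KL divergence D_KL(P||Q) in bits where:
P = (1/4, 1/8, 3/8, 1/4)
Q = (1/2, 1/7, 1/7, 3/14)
0.3036 bits

KL divergence: D_KL(P||Q) = Σ p(x) log(p(x)/q(x))

Computing term by term:
  x=0: 1/4 × log_2[(1/4)/(1/2)] = 1/4 × -1.0000 = -0.2500
  x=1: 1/8 × log_2[(1/8)/(1/7)] = 1/8 × -0.1926 = -0.0241
  x=2: 3/8 × log_2[(3/8)/(1/7)] = 3/8 × 1.3923 = 0.5221
  x=3: 1/4 × log_2[(1/4)/(3/14)] = 1/4 × 0.2224 = 0.0556

D_KL(P||Q) = 0.3036 bits

Note: KL divergence is always non-negative and equals 0 iff P = Q.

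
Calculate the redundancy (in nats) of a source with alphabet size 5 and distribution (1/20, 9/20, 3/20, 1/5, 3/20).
0.2093 nats

Redundancy measures how far a source is from maximum entropy:
R = H_max - H(X)

Maximum entropy for 5 symbols: H_max = log_e(5) = 1.6094 nats
Actual entropy: H(X) = 1.4001 nats
Redundancy: R = 1.6094 - 1.4001 = 0.2093 nats

This redundancy represents potential for compression: the source could be compressed by 0.2093 nats per symbol.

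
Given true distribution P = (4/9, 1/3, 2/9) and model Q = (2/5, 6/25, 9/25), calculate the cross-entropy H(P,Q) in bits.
1.6014 bits

Cross-entropy: H(P,Q) = -Σ p(x) log q(x)

Alternatively: H(P,Q) = H(P) + D_KL(P||Q)
H(P) = 1.5305 bits
D_KL(P||Q) = 0.0709 bits

H(P,Q) = 1.5305 + 0.0709 = 1.6014 bits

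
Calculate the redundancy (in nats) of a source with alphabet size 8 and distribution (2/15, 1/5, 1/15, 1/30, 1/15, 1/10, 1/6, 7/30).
0.1460 nats

Redundancy measures how far a source is from maximum entropy:
R = H_max - H(X)

Maximum entropy for 8 symbols: H_max = log_e(8) = 2.0794 nats
Actual entropy: H(X) = 1.9334 nats
Redundancy: R = 2.0794 - 1.9334 = 0.1460 nats

This redundancy represents potential for compression: the source could be compressed by 0.1460 nats per symbol.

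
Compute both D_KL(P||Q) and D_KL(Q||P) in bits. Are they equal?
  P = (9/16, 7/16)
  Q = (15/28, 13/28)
D_KL(P||Q) = 0.0021, D_KL(Q||P) = 0.0021

KL divergence is not symmetric: D_KL(P||Q) ≠ D_KL(Q||P) in general.

D_KL(P||Q) = 0.0021 bits
D_KL(Q||P) = 0.0021 bits

In this case they happen to be equal (to 4 decimal places).

This asymmetry is why KL divergence is not a true distance metric.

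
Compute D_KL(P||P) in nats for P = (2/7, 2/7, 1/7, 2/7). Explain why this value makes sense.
0.0000 nats

KL divergence satisfies the Gibbs inequality: D_KL(P||Q) ≥ 0 for all distributions P, Q.

D_KL(P||Q) = Σ p(x) log(p(x)/q(x))
Each term is p(x) × log_e(p(x)/p(x)) = p(x) × log_e(1) = 0, so the sum is 0.
D_KL(P||Q) = 0.0000 nats

When P = Q, the KL divergence is exactly 0, as there is no 'divergence' between identical distributions.

This non-negativity is a fundamental property: relative entropy cannot be negative because it measures how different Q is from P.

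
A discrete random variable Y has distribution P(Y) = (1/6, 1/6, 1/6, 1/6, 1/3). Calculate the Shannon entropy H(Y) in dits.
0.6778 dits

Shannon entropy is H(X) = -Σ p(x) log p(x).

For P = (1/6, 1/6, 1/6, 1/6, 1/3):
H = -1/6 × log_10(1/6) -1/6 × log_10(1/6) -1/6 × log_10(1/6) -1/6 × log_10(1/6) -1/3 × log_10(1/3)
H = 0.6778 dits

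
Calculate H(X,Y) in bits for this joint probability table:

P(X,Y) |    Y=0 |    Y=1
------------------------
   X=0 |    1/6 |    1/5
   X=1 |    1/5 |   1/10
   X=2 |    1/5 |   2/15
2.5438 bits

Joint entropy is H(X,Y) = -Σ_{x,y} p(x,y) log p(x,y).

Summing over all non-zero entries:
H(X,Y) = -[1/6·log_2(1/6) + 1/5·log_2(1/5) + 1/5·log_2(1/5) + 1/10·log_2(1/10) + 1/5·log_2(1/5) + 2/15·log_2(2/15)]
H(X,Y) = 2.5438 bits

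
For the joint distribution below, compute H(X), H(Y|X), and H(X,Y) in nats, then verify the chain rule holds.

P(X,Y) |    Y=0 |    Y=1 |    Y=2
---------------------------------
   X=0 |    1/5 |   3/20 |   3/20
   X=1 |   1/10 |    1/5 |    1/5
H(X,Y) = 1.7651, H(X) = 0.6931, H(Y|X) = 1.0719 (all in nats)

Chain rule: H(X,Y) = H(X) + H(Y|X)

Left side — joint entropy directly:
H(X,Y) = -Σ p(x,y) log p(x,y) = 1.7651 nats

Right side — compute H(Y|X) from the conditional distributions:
P(X) = (1/2, 1/2), so H(X) = 0.6931 nats
H(Y|X) = Σ_x P(X=x) · H(Y|X=x):
  P(Y|X=0) = (2/5, 3/10, 3/10), H(Y|X=0) = 1.0889, weight P(X=0) = 1/2
  P(Y|X=1) = (1/5, 2/5, 2/5), H(Y|X=1) = 1.0549, weight P(X=1) = 1/2
H(Y|X) = 1.0719 nats

H(X) + H(Y|X) = 0.6931 + 1.0719 = 1.7651 nats

Both sides equal 1.7651 nats. ✓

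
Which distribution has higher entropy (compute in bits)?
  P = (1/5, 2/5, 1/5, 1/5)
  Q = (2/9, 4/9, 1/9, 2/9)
P

Computing entropies in bits:
H(P) = 1.9219
H(Q) = 1.8366

Distribution P has higher entropy.

Intuition: The distribution closer to uniform (more spread out) has higher entropy.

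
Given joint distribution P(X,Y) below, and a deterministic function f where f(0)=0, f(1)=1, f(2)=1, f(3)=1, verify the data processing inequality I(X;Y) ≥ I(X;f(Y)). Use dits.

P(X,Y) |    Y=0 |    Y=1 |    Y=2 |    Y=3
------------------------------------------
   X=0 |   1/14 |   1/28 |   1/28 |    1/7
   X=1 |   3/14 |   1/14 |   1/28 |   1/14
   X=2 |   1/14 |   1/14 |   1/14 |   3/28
I(X;Y) = 0.0315, I(X;f(Y)) = 0.0218, inequality holds: 0.0315 ≥ 0.0218

Data Processing Inequality: For any Markov chain X → Y → Z, we have I(X;Y) ≥ I(X;Z).

Here Z = f(Y) is a deterministic function of Y, forming X → Y → Z.

Original I(X;Y) = 0.0315 dits

After applying f:
P(X,Z) where Z=f(Y):
- P(X,Z=0) = P(X,Y=0)
- P(X,Z=1) = P(X,Y=1) + P(X,Y=2) + P(X,Y=3)

I(X;Z) = I(X;f(Y)) = 0.0218 dits

Verification: 0.0315 ≥ 0.0218 ✓

Information cannot be created by processing; the function f can only lose information about X.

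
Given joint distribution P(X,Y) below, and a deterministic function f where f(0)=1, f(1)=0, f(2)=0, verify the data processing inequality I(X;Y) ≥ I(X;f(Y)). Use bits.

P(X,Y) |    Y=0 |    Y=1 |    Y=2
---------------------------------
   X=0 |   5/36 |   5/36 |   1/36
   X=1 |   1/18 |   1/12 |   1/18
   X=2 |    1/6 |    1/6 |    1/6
I(X;Y) = 0.0533, I(X;f(Y)) = 0.0129, inequality holds: 0.0533 ≥ 0.0129

Data Processing Inequality: For any Markov chain X → Y → Z, we have I(X;Y) ≥ I(X;Z).

Here Z = f(Y) is a deterministic function of Y, forming X → Y → Z.

Original I(X;Y) = 0.0533 bits

After applying f:
P(X,Z) where Z=f(Y):
- P(X,Z=0) = P(X,Y=1) + P(X,Y=2)
- P(X,Z=1) = P(X,Y=0)

I(X;Z) = I(X;f(Y)) = 0.0129 bits

Verification: 0.0533 ≥ 0.0129 ✓

Information cannot be created by processing; the function f can only lose information about X.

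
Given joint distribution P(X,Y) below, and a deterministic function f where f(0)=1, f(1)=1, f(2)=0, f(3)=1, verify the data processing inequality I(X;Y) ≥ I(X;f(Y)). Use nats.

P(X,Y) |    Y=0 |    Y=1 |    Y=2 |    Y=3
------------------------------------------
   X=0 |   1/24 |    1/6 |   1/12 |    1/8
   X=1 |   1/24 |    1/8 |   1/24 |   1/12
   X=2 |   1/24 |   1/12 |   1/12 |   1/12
I(X;Y) = 0.0139, I(X;f(Y)) = 0.0091, inequality holds: 0.0139 ≥ 0.0091

Data Processing Inequality: For any Markov chain X → Y → Z, we have I(X;Y) ≥ I(X;Z).

Here Z = f(Y) is a deterministic function of Y, forming X → Y → Z.

Original I(X;Y) = 0.0139 nats

After applying f:
P(X,Z) where Z=f(Y):
- P(X,Z=0) = P(X,Y=2)
- P(X,Z=1) = P(X,Y=0) + P(X,Y=1) + P(X,Y=3)

I(X;Z) = I(X;f(Y)) = 0.0091 nats

Verification: 0.0139 ≥ 0.0091 ✓

Information cannot be created by processing; the function f can only lose information about X.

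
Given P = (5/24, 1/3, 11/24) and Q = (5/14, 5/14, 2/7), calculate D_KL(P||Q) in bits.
0.1173 bits

KL divergence: D_KL(P||Q) = Σ p(x) log(p(x)/q(x))

Computing term by term:
  x=0: 5/24 × log_2[(5/24)/(5/14)] = 5/24 × -0.7776 = -0.1620
  x=1: 1/3 × log_2[(1/3)/(5/14)] = 1/3 × -0.0995 = -0.0332
  x=2: 11/24 × log_2[(11/24)/(2/7)] = 11/24 × 0.6818 = 0.3125

D_KL(P||Q) = 0.1173 bits

Note: KL divergence is always non-negative and equals 0 iff P = Q.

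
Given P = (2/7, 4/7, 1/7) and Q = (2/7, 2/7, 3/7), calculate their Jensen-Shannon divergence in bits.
0.0889 bits

Jensen-Shannon divergence is:
JSD(P||Q) = 0.5 × D_KL(P||M) + 0.5 × D_KL(Q||M)
where M = 0.5 × (P + Q) is the mixture distribution.

M = 0.5 × (2/7, 4/7, 1/7) + 0.5 × (2/7, 2/7, 3/7) = (2/7, 3/7, 2/7)

D_KL(P||M) = 0.0943 bits
D_KL(Q||M) = 0.0836 bits

JSD(P||Q) = 0.5 × 0.0943 + 0.5 × 0.0836 = 0.0889 bits

Unlike KL divergence, JSD is symmetric and bounded: 0 ≤ JSD ≤ log(2).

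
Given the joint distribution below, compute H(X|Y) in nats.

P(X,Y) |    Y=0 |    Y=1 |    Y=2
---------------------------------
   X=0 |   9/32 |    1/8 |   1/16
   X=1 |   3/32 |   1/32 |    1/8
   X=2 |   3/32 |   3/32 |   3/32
0.9874 nats

Using the chain rule: H(X|Y) = H(X,Y) - H(Y)

First, compute H(X,Y) = 2.0459 nats

Marginal P(Y) = (15/32, 1/4, 9/32)
H(Y) = 1.0585 nats

H(X|Y) = H(X,Y) - H(Y) = 2.0459 - 1.0585 = 0.9874 nats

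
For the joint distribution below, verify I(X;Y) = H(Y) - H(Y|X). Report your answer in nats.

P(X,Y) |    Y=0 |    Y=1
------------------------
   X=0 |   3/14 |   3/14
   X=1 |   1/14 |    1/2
I(X;Y) = 0.0859 nats

Mutual information has multiple equivalent forms:
- I(X;Y) = H(X) - H(X|Y)
- I(X;Y) = H(Y) - H(Y|X)
- I(X;Y) = H(X) + H(Y) - H(X,Y)

Computing all quantities:
H(X) = 0.6829, H(Y) = 0.5983, H(X,Y) = 1.1953
H(X|Y) = 0.5970, H(Y|X) = 0.5124

Verification:
H(X) - H(X|Y) = 0.6829 - 0.5970 = 0.0859
H(Y) - H(Y|X) = 0.5983 - 0.5124 = 0.0859
H(X) + H(Y) - H(X,Y) = 0.6829 + 0.5983 - 1.1953 = 0.0859

All forms give I(X;Y) = 0.0859 nats. ✓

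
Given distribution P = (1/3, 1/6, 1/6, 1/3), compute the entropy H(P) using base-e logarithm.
1.3297 nats

Shannon entropy is H(X) = -Σ p(x) log p(x).

For P = (1/3, 1/6, 1/6, 1/3):
H = -1/3 × log_e(1/3) -1/6 × log_e(1/6) -1/6 × log_e(1/6) -1/3 × log_e(1/3)
H = 1.3297 nats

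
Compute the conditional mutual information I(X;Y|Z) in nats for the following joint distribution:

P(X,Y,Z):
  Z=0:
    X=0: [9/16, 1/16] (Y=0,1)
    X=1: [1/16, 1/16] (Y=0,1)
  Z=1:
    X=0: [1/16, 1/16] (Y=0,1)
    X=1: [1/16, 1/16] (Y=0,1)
0.0481 nats

Conditional mutual information: I(X;Y|Z) = H(X|Z) + H(Y|Z) - H(X,Y|Z)

H(Z) = 0.5623
H(X,Z) = 1.0735 → H(X|Z) = 0.5112
H(Y,Z) = 1.0735 → H(Y|Z) = 0.5112
H(X,Y,Z) = 1.5366 → H(X,Y|Z) = 0.9743

I(X;Y|Z) = 0.5112 + 0.5112 - 0.9743 = 0.0481 nats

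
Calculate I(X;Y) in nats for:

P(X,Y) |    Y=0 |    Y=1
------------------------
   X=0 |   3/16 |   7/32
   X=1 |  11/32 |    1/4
0.0067 nats

Mutual information: I(X;Y) = H(X) + H(Y) - H(X,Y)

Marginals:
P(X) = (13/32, 19/32), H(X) = 0.6755 nats
P(Y) = (17/32, 15/32), H(Y) = 0.6912 nats

Joint entropy: H(X,Y) = 1.3600 nats

I(X;Y) = 0.6755 + 0.6912 - 1.3600 = 0.0067 nats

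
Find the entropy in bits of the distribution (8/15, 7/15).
0.9968 bits

Shannon entropy is H(X) = -Σ p(x) log p(x).

For P = (8/15, 7/15):
H = -8/15 × log_2(8/15) -7/15 × log_2(7/15)
H = 0.9968 bits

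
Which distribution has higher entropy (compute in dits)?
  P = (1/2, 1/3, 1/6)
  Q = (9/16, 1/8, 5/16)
P

Computing entropies in dits:
H(P) = 0.4392
H(Q) = 0.4113

Distribution P has higher entropy.

Intuition: The distribution closer to uniform (more spread out) has higher entropy.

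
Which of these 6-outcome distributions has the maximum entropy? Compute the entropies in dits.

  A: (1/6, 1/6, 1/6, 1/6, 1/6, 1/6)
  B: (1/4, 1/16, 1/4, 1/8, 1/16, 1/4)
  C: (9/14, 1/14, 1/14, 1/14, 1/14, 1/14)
A

For a discrete distribution over n outcomes, entropy is maximized by the uniform distribution.

Computing entropies:
H(A) = 0.7782 dits
H(B) = 0.7149 dits
H(C) = 0.5327 dits

The uniform distribution (where all probabilities equal 1/6) achieves the maximum entropy of log_10(6) = 0.7782 dits.

Distribution A has the highest entropy.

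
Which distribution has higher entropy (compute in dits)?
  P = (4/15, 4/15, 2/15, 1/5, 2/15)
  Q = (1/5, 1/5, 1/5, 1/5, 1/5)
Q

Computing entropies in dits:
H(P) = 0.6793
H(Q) = 0.6990

Distribution Q has higher entropy.

Intuition: The distribution closer to uniform (more spread out) has higher entropy.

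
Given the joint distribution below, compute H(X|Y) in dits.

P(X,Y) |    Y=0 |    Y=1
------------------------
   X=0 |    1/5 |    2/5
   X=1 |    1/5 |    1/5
0.2863 dits

Using the chain rule: H(X|Y) = H(X,Y) - H(Y)

First, compute H(X,Y) = 0.5786 dits

Marginal P(Y) = (2/5, 3/5)
H(Y) = 0.2923 dits

H(X|Y) = H(X,Y) - H(Y) = 0.5786 - 0.2923 = 0.2863 dits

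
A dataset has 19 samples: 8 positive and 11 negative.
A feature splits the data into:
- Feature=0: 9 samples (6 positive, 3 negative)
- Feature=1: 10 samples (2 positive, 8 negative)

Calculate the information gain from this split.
0.1670 bits

Information Gain = H(Y) - H(Y|Feature)

Before split:
P(positive) = 8/19 = 0.4211
H(Y) = 0.9819 bits

After split:
Feature=0: H = 0.9183 bits (weight = 9/19)
Feature=1: H = 0.7219 bits (weight = 10/19)
H(Y|Feature) = (9/19)×0.9183 + (10/19)×0.7219 = 0.8149 bits

Information Gain = 0.9819 - 0.8149 = 0.1670 bits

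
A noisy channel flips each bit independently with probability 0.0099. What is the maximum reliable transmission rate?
0.9199 bits

For a binary symmetric channel (BSC) with error probability p:
Capacity C = 1 - H(p) bits per symbol

where H(p) = -p log₂(p) - (1-p) log₂(1-p) is the binary entropy function.

H(0.0099) = 0.0801 bits
C = 1 - 0.0801 = 0.9199 bits per symbol

This means we can reliably transmit up to 0.9199 bits of information per channel use.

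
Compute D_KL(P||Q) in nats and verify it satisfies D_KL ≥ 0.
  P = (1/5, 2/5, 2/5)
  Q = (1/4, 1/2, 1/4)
0.0541 nats

KL divergence satisfies the Gibbs inequality: D_KL(P||Q) ≥ 0 for all distributions P, Q.

D_KL(P||Q) = Σ p(x) log(p(x)/q(x))
Term by term:
  x=0: 1/5 × log_e[(1/5)/(1/4)] = -0.0446
  x=1: 2/5 × log_e[(2/5)/(1/2)] = -0.0893
  x=2: 2/5 × log_e[(2/5)/(1/4)] = 0.1880
D_KL(P||Q) = 0.0541 nats

D_KL(P||Q) = 0.0541 ≥ 0 ✓

This non-negativity is a fundamental property: relative entropy cannot be negative because it measures how different Q is from P.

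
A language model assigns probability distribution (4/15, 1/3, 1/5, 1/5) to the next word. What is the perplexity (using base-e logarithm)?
3.9057

Perplexity is e^H (or exp(H) for natural log).

First, H = -Σ p log p = 1.3624 nats
Perplexity = e^1.3624 = 3.9057

Interpretation: The model's uncertainty is equivalent to choosing uniformly among 3.9 options.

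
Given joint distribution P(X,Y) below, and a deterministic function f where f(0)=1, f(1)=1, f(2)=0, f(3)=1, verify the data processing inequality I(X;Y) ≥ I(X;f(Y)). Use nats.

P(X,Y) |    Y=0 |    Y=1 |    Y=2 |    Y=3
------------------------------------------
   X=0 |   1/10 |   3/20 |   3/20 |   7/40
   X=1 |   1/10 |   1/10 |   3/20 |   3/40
I(X;Y) = 0.0143, I(X;f(Y)) = 0.0049, inequality holds: 0.0143 ≥ 0.0049

Data Processing Inequality: For any Markov chain X → Y → Z, we have I(X;Y) ≥ I(X;Z).

Here Z = f(Y) is a deterministic function of Y, forming X → Y → Z.

Original I(X;Y) = 0.0143 nats

After applying f:
P(X,Z) where Z=f(Y):
- P(X,Z=0) = P(X,Y=2)
- P(X,Z=1) = P(X,Y=0) + P(X,Y=1) + P(X,Y=3)

I(X;Z) = I(X;f(Y)) = 0.0049 nats

Verification: 0.0143 ≥ 0.0049 ✓

Information cannot be created by processing; the function f can only lose information about X.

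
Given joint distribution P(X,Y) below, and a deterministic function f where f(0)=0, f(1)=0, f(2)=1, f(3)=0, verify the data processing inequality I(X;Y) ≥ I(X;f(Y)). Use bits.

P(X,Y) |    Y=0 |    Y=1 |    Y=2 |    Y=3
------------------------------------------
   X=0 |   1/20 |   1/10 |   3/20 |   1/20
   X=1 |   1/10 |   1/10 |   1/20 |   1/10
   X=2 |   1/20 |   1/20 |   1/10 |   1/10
I(X;Y) = 0.0826, I(X;f(Y)) = 0.0539, inequality holds: 0.0826 ≥ 0.0539

Data Processing Inequality: For any Markov chain X → Y → Z, we have I(X;Y) ≥ I(X;Z).

Here Z = f(Y) is a deterministic function of Y, forming X → Y → Z.

Original I(X;Y) = 0.0826 bits

After applying f:
P(X,Z) where Z=f(Y):
- P(X,Z=0) = P(X,Y=0) + P(X,Y=1) + P(X,Y=3)
- P(X,Z=1) = P(X,Y=2)

I(X;Z) = I(X;f(Y)) = 0.0539 bits

Verification: 0.0826 ≥ 0.0539 ✓

Information cannot be created by processing; the function f can only lose information about X.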